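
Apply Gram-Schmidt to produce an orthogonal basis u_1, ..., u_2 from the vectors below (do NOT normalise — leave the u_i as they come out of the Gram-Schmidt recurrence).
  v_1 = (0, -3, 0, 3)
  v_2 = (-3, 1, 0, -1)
Orthogonal basis:
  u_1 = (0, -3, 0, 3)
  u_2 = (-3, 0, 0, 0)

Apply the Gram-Schmidt recurrence
  u_1 = v_1
  u_i = v_i − Σ_{j<i} ((v_i · u_j) / (u_j · u_j)) · u_j.

Step by step this gives:
  u_1 = (0, -3, 0, 3)
  u_2 = (-3, 0, 0, 0)

Orthogonality check:
  u_2 · u_1 = 0 (should be 0)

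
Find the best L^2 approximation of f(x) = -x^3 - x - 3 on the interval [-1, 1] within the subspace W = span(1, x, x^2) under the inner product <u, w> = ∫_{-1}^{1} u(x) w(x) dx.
g(x) = -8*x/5 - 3

The best approximation g ∈ W is the orthogonal projection of f onto W. Writing g = a_0 + a_1 x + a_2 x^2, the coefficients solve the normal equations G · a = b where
  G_{ij} = <φ_i, φ_j> and b_i = <f, φ_i>, with φ_0 = 1, φ_1 = x, φ_2 = x^2.
G =
  [2, 0, 2/3]
  [0, 2/3, 0]
  [2/3, 0, 2/5],
b = (-6, -16/15, -2).
Solving gives a_0 = -3, a_1 = -8/5, a_2 = 0, so
  g(x) = -8*x/5 - 3.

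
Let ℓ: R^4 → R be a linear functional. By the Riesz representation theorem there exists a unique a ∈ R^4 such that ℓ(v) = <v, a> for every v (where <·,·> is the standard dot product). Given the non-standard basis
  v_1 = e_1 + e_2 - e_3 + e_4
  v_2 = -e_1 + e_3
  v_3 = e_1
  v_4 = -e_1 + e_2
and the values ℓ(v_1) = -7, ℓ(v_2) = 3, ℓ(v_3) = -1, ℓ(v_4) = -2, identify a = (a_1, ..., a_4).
a = (-1, -3, 2, -1)

Write a = (a_1, ..., a_4) in the standard basis. For each basis vector v_i, ℓ(v_i) = <v_i, a> is a linear equation in the a_j's. Collect the n equations into a matrix system V a = ℓ, where row i of V is v_i (expressed in the standard basis). Since V is invertible (lower-triangular with 1s on the diagonal, up to permutation), solve by back-substitution:
  V =
[[1, 1, -1, 1],
 [-1, 0, 1, 0],
 [1, 0, 0, 0],
 [-1, 1, 0, 0]]
  V a = (-7, 3, -1, -2)
Solving gives a = (-1, -3, 2, -1).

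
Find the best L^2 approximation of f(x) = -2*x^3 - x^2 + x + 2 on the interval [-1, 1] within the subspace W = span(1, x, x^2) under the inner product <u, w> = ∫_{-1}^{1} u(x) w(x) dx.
g(x) = -x^2 - x/5 + 2

The best approximation g ∈ W is the orthogonal projection of f onto W. Writing g = a_0 + a_1 x + a_2 x^2, the coefficients solve the normal equations G · a = b where
  G_{ij} = <φ_i, φ_j> and b_i = <f, φ_i>, with φ_0 = 1, φ_1 = x, φ_2 = x^2.
G =
  [2, 0, 2/3]
  [0, 2/3, 0]
  [2/3, 0, 2/5],
b = (10/3, -2/15, 14/15).
Solving gives a_0 = 2, a_1 = -1/5, a_2 = -1, so
  g(x) = -x^2 - x/5 + 2.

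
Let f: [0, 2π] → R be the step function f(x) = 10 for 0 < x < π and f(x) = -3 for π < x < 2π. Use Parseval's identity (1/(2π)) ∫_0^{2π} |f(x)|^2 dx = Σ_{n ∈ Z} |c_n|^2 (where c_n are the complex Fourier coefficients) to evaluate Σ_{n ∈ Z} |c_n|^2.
Σ |c_n|^2 = 109/2

Parseval equates the L^2 energy of f (normalised by 1/(2π)) with the ℓ^2 sum of its Fourier coefficients: (1/(2π)) ∫_0^{2π} |f|^2 = Σ |c_n|^2.
Compute the left side: (1/(2π)) [∫_0^π 10^2 dx + ∫_π^{2π} (-3)^2 dx] = (1/(2π)) · (100π + 9π) = (100 + 9)/2 = 109/2.
So Σ_{n ∈ Z} |c_n|^2 = 109/2.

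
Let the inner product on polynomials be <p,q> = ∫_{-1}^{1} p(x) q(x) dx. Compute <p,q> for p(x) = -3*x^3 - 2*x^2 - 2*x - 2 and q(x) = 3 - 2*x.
<p,q> = -164/15

Expand the product: p(x)·q(x) = 6*x^4 - 5*x^3 - 2*x^2 - 2*x - 6.
∫_{-1}^{1} of each monomial x^k gives [2/(k+1) if k even, 0 if k odd]. Integrating term-by-term (or equivalently evaluating the antiderivative F(x) = 6*x^5/5 - 5*x^4/4 - 2*x^3/3 - x^2 - 6*x at the endpoints):
  F(1) − F(−1) = -463/60 − (193/60) = -164/15.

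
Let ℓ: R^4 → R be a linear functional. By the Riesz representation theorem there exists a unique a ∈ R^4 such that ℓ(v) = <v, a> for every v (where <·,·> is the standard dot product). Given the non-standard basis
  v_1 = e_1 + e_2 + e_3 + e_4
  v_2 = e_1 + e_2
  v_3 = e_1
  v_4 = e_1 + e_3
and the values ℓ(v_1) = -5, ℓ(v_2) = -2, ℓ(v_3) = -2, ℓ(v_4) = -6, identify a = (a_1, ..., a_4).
a = (-2, 0, -4, 1)

Write a = (a_1, ..., a_4) in the standard basis. For each basis vector v_i, ℓ(v_i) = <v_i, a> is a linear equation in the a_j's. Collect the n equations into a matrix system V a = ℓ, where row i of V is v_i (expressed in the standard basis). Since V is invertible (lower-triangular with 1s on the diagonal, up to permutation), solve by back-substitution:
  V =
[[1, 1, 1, 1],
 [1, 1, 0, 0],
 [1, 0, 0, 0],
 [1, 0, 1, 0]]
  V a = (-5, -2, -2, -6)
Solving gives a = (-2, 0, -4, 1).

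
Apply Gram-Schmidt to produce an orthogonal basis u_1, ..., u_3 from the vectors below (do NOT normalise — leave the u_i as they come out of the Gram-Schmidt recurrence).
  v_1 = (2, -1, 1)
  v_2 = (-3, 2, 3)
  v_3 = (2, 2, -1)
Orthogonal basis:
  u_1 = (2, -1, 1)
  u_2 = (-4/3, 7/6, 23/6)
  u_3 = (145/107, 261/107, -29/107)

Apply the Gram-Schmidt recurrence
  u_1 = v_1
  u_i = v_i − Σ_{j<i} ((v_i · u_j) / (u_j · u_j)) · u_j.

Step by step this gives:
  u_1 = (2, -1, 1)
  u_2 = (-4/3, 7/6, 23/6)
  u_3 = (145/107, 261/107, -29/107)

Orthogonality check:
  u_2 · u_1 = 0 (should be 0)
  u_3 · u_1 = 0 (should be 0)
  u_3 · u_2 = 0 (should be 0)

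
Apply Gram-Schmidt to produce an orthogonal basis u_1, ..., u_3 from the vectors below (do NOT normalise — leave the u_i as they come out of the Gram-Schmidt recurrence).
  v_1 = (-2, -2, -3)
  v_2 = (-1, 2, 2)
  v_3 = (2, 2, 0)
Orthogonal basis:
  u_1 = (-2, -2, -3)
  u_2 = (-33/17, 18/17, 10/17)
  u_3 = (36/89, 126/89, -108/89)

Apply the Gram-Schmidt recurrence
  u_1 = v_1
  u_i = v_i − Σ_{j<i} ((v_i · u_j) / (u_j · u_j)) · u_j.

Step by step this gives:
  u_1 = (-2, -2, -3)
  u_2 = (-33/17, 18/17, 10/17)
  u_3 = (36/89, 126/89, -108/89)

Orthogonality check:
  u_2 · u_1 = 0 (should be 0)
  u_3 · u_1 = 0 (should be 0)
  u_3 · u_2 = 0 (should be 0)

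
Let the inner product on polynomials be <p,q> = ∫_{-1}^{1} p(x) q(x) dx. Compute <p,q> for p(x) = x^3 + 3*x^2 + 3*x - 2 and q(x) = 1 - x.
<p,q> = -22/5

Expand the product: p(x)·q(x) = -x^4 - 2*x^3 + 5*x - 2.
∫_{-1}^{1} of each monomial x^k gives [2/(k+1) if k even, 0 if k odd]. Integrating term-by-term (or equivalently evaluating the antiderivative F(x) = -x^5/5 - x^4/2 + 5*x^2/2 - 2*x at the endpoints):
  F(1) − F(−1) = -1/5 − (21/5) = -22/5.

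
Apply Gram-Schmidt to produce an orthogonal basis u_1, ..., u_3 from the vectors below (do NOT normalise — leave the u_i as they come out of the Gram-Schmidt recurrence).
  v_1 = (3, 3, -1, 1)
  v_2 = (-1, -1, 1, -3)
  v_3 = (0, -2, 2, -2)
Orthogonal basis:
  u_1 = (3, 3, -1, 1)
  u_2 = (1/2, 1/2, 1/2, -5/2)
  u_3 = (8/7, -6/7, 8/7, 2/7)

Apply the Gram-Schmidt recurrence
  u_1 = v_1
  u_i = v_i − Σ_{j<i} ((v_i · u_j) / (u_j · u_j)) · u_j.

Step by step this gives:
  u_1 = (3, 3, -1, 1)
  u_2 = (1/2, 1/2, 1/2, -5/2)
  u_3 = (8/7, -6/7, 8/7, 2/7)

Orthogonality check:
  u_2 · u_1 = 0 (should be 0)
  u_3 · u_1 = 0 (should be 0)
  u_3 · u_2 = 0 (should be 0)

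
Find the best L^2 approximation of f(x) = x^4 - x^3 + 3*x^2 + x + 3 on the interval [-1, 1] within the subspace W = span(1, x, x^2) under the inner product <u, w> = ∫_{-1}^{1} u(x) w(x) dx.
g(x) = 27*x^2/7 + 2*x/5 + 102/35

The best approximation g ∈ W is the orthogonal projection of f onto W. Writing g = a_0 + a_1 x + a_2 x^2, the coefficients solve the normal equations G · a = b where
  G_{ij} = <φ_i, φ_j> and b_i = <f, φ_i>, with φ_0 = 1, φ_1 = x, φ_2 = x^2.
G =
  [2, 0, 2/3]
  [0, 2/3, 0]
  [2/3, 0, 2/5],
b = (42/5, 4/15, 122/35).
Solving gives a_0 = 102/35, a_1 = 2/5, a_2 = 27/7, so
  g(x) = 27*x^2/7 + 2*x/5 + 102/35.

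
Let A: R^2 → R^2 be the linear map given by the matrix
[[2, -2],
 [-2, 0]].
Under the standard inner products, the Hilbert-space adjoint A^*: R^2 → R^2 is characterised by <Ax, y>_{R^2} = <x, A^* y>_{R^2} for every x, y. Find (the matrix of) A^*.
A^* = A^T =
[[2, -2],
 [-2, 0]]

For real matrices with standard dot products, the defining identity <Ax, y> = <x, A^* y> gives (Ax)^T y = x^T (A^*) y, i.e. x^T A^T y = x^T (A^*) y. Since this holds for all x, y, we must have A^* = A^T. Therefore
A^* =
[[2, -2],
 [-2, 0]].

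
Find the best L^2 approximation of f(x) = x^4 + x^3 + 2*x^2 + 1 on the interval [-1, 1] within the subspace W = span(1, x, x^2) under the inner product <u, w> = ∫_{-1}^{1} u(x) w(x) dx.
g(x) = 20*x^2/7 + 3*x/5 + 32/35

The best approximation g ∈ W is the orthogonal projection of f onto W. Writing g = a_0 + a_1 x + a_2 x^2, the coefficients solve the normal equations G · a = b where
  G_{ij} = <φ_i, φ_j> and b_i = <f, φ_i>, with φ_0 = 1, φ_1 = x, φ_2 = x^2.
G =
  [2, 0, 2/3]
  [0, 2/3, 0]
  [2/3, 0, 2/5],
b = (56/15, 2/5, 184/105).
Solving gives a_0 = 32/35, a_1 = 3/5, a_2 = 20/7, so
  g(x) = 20*x^2/7 + 3*x/5 + 32/35.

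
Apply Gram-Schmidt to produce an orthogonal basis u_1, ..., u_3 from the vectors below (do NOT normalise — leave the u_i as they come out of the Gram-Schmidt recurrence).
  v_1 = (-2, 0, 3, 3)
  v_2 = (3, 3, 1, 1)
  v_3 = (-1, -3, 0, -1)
Orthogonal basis:
  u_1 = (-2, 0, 3, 3)
  u_2 = (3, 3, 1, 1)
  u_3 = (189/220, -21/20, 173/220, -47/220)

Apply the Gram-Schmidt recurrence
  u_1 = v_1
  u_i = v_i − Σ_{j<i} ((v_i · u_j) / (u_j · u_j)) · u_j.

Step by step this gives:
  u_1 = (-2, 0, 3, 3)
  u_2 = (3, 3, 1, 1)
  u_3 = (189/220, -21/20, 173/220, -47/220)

Orthogonality check:
  u_2 · u_1 = 0 (should be 0)
  u_3 · u_1 = 0 (should be 0)
  u_3 · u_2 = 0 (should be 0)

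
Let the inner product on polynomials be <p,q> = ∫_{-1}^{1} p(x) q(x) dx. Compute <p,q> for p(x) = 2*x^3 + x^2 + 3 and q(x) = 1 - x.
<p,q> = 88/15

Expand the product: p(x)·q(x) = -2*x^4 + x^3 + x^2 - 3*x + 3.
∫_{-1}^{1} of each monomial x^k gives [2/(k+1) if k even, 0 if k odd]. Integrating term-by-term (or equivalently evaluating the antiderivative F(x) = -2*x^5/5 + x^4/4 + x^3/3 - 3*x^2/2 + 3*x at the endpoints):
  F(1) − F(−1) = 101/60 − (-251/60) = 88/15.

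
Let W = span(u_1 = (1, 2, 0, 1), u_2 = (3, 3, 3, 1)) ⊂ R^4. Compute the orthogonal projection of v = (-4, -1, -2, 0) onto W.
proj_W(v) = (-39/17, -57/34, -99/34, -6/17)

Set up U = [u_1 | ... | u_2] ∈ R^(4×2). The projector onto W = col(U) is P = U (U^T U)^(-1) U^T.
Compute U^T U =
  [6, 10]
  [10, 28],
and U^T v = (-6, -21).
Solve U^T U · c = U^T v for the coefficients: c = (21/34, -33/34). The projection is proj_W(v) = U c.
Check: (v - proj_W(v)) · u_1 = 0  (should be 0).
Check: (v - proj_W(v)) · u_2 = 0  (should be 0).
Result: proj_W(v) = (-39/17, -57/34, -99/34, -6/17).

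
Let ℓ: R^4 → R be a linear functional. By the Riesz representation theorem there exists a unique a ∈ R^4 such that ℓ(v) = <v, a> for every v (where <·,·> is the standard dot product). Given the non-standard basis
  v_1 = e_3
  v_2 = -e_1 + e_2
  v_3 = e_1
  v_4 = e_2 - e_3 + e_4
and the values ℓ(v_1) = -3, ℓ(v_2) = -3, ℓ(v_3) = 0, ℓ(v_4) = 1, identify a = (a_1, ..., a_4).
a = (0, -3, -3, 1)

Write a = (a_1, ..., a_4) in the standard basis. For each basis vector v_i, ℓ(v_i) = <v_i, a> is a linear equation in the a_j's. Collect the n equations into a matrix system V a = ℓ, where row i of V is v_i (expressed in the standard basis). Since V is invertible (lower-triangular with 1s on the diagonal, up to permutation), solve by back-substitution:
  V =
[[0, 0, 1, 0],
 [-1, 1, 0, 0],
 [1, 0, 0, 0],
 [0, 1, -1, 1]]
  V a = (-3, -3, 0, 1)
Solving gives a = (0, -3, -3, 1).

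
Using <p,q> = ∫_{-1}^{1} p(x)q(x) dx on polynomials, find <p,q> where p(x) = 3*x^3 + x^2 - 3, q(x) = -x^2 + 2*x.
<p,q> = 4

Expand the product: p(x)·q(x) = -3*x^5 + 5*x^4 + 2*x^3 + 3*x^2 - 6*x.
∫_{-1}^{1} of each monomial x^k gives [2/(k+1) if k even, 0 if k odd]. Integrating term-by-term (or equivalently evaluating the antiderivative F(x) = -x^6/2 + x^5 + x^4/2 + x^3 - 3*x^2 at the endpoints):
  F(1) − F(−1) = -1 − (-5) = 4.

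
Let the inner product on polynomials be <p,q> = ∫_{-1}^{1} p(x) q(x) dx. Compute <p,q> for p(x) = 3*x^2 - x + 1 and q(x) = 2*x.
<p,q> = -4/3

Expand the product: p(x)·q(x) = 6*x^3 - 2*x^2 + 2*x.
∫_{-1}^{1} of each monomial x^k gives [2/(k+1) if k even, 0 if k odd]. Integrating term-by-term (or equivalently evaluating the antiderivative F(x) = 3*x^4/2 - 2*x^3/3 + x^2 at the endpoints):
  F(1) − F(−1) = 11/6 − (19/6) = -4/3.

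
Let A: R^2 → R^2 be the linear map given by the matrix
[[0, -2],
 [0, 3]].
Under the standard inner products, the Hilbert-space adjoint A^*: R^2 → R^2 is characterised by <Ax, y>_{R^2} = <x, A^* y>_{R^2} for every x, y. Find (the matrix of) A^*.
A^* = A^T =
[[0, 0],
 [-2, 3]]

For real matrices with standard dot products, the defining identity <Ax, y> = <x, A^* y> gives (Ax)^T y = x^T (A^*) y, i.e. x^T A^T y = x^T (A^*) y. Since this holds for all x, y, we must have A^* = A^T. Therefore
A^* =
[[0, 0],
 [-2, 3]].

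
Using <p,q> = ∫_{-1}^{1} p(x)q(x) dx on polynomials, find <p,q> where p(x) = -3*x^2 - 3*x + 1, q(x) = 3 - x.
<p,q> = 2

Expand the product: p(x)·q(x) = 3*x^3 - 6*x^2 - 10*x + 3.
∫_{-1}^{1} of each monomial x^k gives [2/(k+1) if k even, 0 if k odd]. Integrating term-by-term (or equivalently evaluating the antiderivative F(x) = 3*x^4/4 - 2*x^3 - 5*x^2 + 3*x at the endpoints):
  F(1) − F(−1) = -13/4 − (-21/4) = 2.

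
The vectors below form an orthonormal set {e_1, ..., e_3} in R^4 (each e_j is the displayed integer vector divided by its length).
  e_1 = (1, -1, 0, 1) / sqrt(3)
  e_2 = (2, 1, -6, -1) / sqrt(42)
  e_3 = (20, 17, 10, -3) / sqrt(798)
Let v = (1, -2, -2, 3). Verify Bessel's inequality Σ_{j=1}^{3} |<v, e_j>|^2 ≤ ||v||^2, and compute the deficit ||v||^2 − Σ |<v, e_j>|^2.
Σ |<v, e_j>|^2 = 926/57; ||v||^2 = 18; deficit = 100/57

Write each e_j = u_j / sqrt(<u_j, u_j>) where u_j is the displayed integer vector. Then <v, e_j> = <v, u_j> / sqrt(<u_j, u_j>), so |<v, e_j>|^2 = <v, u_j>^2 / <u_j, u_j>.
Coefficients: <v, e_1> = 6/sqrt(3), <v, e_2> = 9/sqrt(42), <v, e_3> = -43/sqrt(798).
Square and sum: Σ |<v, e_j>|^2 = 926/57.
Compute ||v||^2 = v·v = 18.
Deficit = 18 − 926/57 = 100/57 ≥ 0, confirming Bessel's inequality. (The deficit equals ||v − Σ <v,e_j> e_j||^2, the squared distance from v to span{e_j}.)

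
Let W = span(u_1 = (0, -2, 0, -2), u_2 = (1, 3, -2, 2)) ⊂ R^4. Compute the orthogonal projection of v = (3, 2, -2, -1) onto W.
proj_W(v) = (17/11, 14/11, -34/11, -3/11)

Set up U = [u_1 | ... | u_2] ∈ R^(4×2). The projector onto W = col(U) is P = U (U^T U)^(-1) U^T.
Compute U^T U =
  [8, -10]
  [-10, 18],
and U^T v = (-2, 11).
Solve U^T U · c = U^T v for the coefficients: c = (37/22, 17/11). The projection is proj_W(v) = U c.
Check: (v - proj_W(v)) · u_1 = 0  (should be 0).
Check: (v - proj_W(v)) · u_2 = 0  (should be 0).
Result: proj_W(v) = (17/11, 14/11, -34/11, -3/11).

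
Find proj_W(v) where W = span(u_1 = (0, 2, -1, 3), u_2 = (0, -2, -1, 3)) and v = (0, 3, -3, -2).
proj_W(v) = (0, 3, 3/10, -9/10)

Set up U = [u_1 | ... | u_2] ∈ R^(4×2). The projector onto W = col(U) is P = U (U^T U)^(-1) U^T.
Compute U^T U =
  [14, 6]
  [6, 14],
and U^T v = (3, -9).
Solve U^T U · c = U^T v for the coefficients: c = (3/5, -9/10). The projection is proj_W(v) = U c.
Check: (v - proj_W(v)) · u_1 = 0  (should be 0).
Check: (v - proj_W(v)) · u_2 = 0  (should be 0).
Result: proj_W(v) = (0, 3, 3/10, -9/10).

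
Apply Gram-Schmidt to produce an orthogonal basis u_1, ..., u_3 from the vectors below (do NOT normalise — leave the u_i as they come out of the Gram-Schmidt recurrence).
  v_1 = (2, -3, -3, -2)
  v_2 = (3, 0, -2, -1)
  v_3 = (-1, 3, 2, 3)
Orthogonal basis:
  u_1 = (2, -3, -3, -2)
  u_2 = (25/13, 21/13, -5/13, 1/13)
  u_3 = (5/84, -1/4, -43/84, 101/84)

Apply the Gram-Schmidt recurrence
  u_1 = v_1
  u_i = v_i − Σ_{j<i} ((v_i · u_j) / (u_j · u_j)) · u_j.

Step by step this gives:
  u_1 = (2, -3, -3, -2)
  u_2 = (25/13, 21/13, -5/13, 1/13)
  u_3 = (5/84, -1/4, -43/84, 101/84)

Orthogonality check:
  u_2 · u_1 = 0 (should be 0)
  u_3 · u_1 = 0 (should be 0)
  u_3 · u_2 = 0 (should be 0)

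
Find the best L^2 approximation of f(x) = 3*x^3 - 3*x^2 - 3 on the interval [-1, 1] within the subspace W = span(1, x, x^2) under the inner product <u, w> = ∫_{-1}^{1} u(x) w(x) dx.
g(x) = -3*x^2 + 9*x/5 - 3

The best approximation g ∈ W is the orthogonal projection of f onto W. Writing g = a_0 + a_1 x + a_2 x^2, the coefficients solve the normal equations G · a = b where
  G_{ij} = <φ_i, φ_j> and b_i = <f, φ_i>, with φ_0 = 1, φ_1 = x, φ_2 = x^2.
G =
  [2, 0, 2/3]
  [0, 2/3, 0]
  [2/3, 0, 2/5],
b = (-8, 6/5, -16/5).
Solving gives a_0 = -3, a_1 = 9/5, a_2 = -3, so
  g(x) = -3*x^2 + 9*x/5 - 3.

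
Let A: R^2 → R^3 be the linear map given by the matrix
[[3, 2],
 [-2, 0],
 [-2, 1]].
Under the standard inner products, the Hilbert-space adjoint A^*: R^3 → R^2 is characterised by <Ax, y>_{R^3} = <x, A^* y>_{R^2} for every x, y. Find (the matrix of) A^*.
A^* = A^T =
[[3, -2, -2],
 [2, 0, 1]]

For real matrices with standard dot products, the defining identity <Ax, y> = <x, A^* y> gives (Ax)^T y = x^T (A^*) y, i.e. x^T A^T y = x^T (A^*) y. Since this holds for all x, y, we must have A^* = A^T. Therefore
A^* =
[[3, -2, -2],
 [2, 0, 1]].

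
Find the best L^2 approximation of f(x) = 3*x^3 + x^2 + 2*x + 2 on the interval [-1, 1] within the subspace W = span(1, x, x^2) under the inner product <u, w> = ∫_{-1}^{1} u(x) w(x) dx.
g(x) = x^2 + 19*x/5 + 2

The best approximation g ∈ W is the orthogonal projection of f onto W. Writing g = a_0 + a_1 x + a_2 x^2, the coefficients solve the normal equations G · a = b where
  G_{ij} = <φ_i, φ_j> and b_i = <f, φ_i>, with φ_0 = 1, φ_1 = x, φ_2 = x^2.
G =
  [2, 0, 2/3]
  [0, 2/3, 0]
  [2/3, 0, 2/5],
b = (14/3, 38/15, 26/15).
Solving gives a_0 = 2, a_1 = 19/5, a_2 = 1, so
  g(x) = x^2 + 19*x/5 + 2.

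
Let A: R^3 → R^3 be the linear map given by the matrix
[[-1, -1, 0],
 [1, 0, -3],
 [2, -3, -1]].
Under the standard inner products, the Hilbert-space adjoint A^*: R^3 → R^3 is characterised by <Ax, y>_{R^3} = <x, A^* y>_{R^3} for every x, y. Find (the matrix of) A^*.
A^* = A^T =
[[-1, 1, 2],
 [-1, 0, -3],
 [0, -3, -1]]

For real matrices with standard dot products, the defining identity <Ax, y> = <x, A^* y> gives (Ax)^T y = x^T (A^*) y, i.e. x^T A^T y = x^T (A^*) y. Since this holds for all x, y, we must have A^* = A^T. Therefore
A^* =
[[-1, 1, 2],
 [-1, 0, -3],
 [0, -3, -1]].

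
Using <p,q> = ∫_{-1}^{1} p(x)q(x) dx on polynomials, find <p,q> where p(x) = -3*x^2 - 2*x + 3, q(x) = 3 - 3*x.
<p,q> = 16

Expand the product: p(x)·q(x) = 9*x^3 - 3*x^2 - 15*x + 9.
∫_{-1}^{1} of each monomial x^k gives [2/(k+1) if k even, 0 if k odd]. Integrating term-by-term (or equivalently evaluating the antiderivative F(x) = 9*x^4/4 - x^3 - 15*x^2/2 + 9*x at the endpoints):
  F(1) − F(−1) = 11/4 − (-53/4) = 16.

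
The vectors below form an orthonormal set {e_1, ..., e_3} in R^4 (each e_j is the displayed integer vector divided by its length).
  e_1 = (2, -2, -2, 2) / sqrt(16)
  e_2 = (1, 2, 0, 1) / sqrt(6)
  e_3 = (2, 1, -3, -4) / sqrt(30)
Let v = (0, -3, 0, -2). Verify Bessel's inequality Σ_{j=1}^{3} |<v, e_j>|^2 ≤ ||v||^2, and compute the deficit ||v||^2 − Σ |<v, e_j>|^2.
Σ |<v, e_j>|^2 = 47/4; ||v||^2 = 13; deficit = 5/4

Write each e_j = u_j / sqrt(<u_j, u_j>) where u_j is the displayed integer vector. Then <v, e_j> = <v, u_j> / sqrt(<u_j, u_j>), so |<v, e_j>|^2 = <v, u_j>^2 / <u_j, u_j>.
Coefficients: <v, e_1> = 2/sqrt(16), <v, e_2> = -8/sqrt(6), <v, e_3> = 5/sqrt(30).
Square and sum: Σ |<v, e_j>|^2 = 47/4.
Compute ||v||^2 = v·v = 13.
Deficit = 13 − 47/4 = 5/4 ≥ 0, confirming Bessel's inequality. (The deficit equals ||v − Σ <v,e_j> e_j||^2, the squared distance from v to span{e_j}.)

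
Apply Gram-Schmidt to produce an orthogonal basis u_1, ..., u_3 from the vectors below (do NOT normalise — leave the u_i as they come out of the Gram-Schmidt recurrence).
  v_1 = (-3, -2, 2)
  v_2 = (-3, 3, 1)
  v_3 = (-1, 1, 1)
Orthogonal basis:
  u_1 = (-3, -2, 2)
  u_2 = (-36/17, 61/17, 7/17)
  u_3 = (40/149, 15/149, 75/149)

Apply the Gram-Schmidt recurrence
  u_1 = v_1
  u_i = v_i − Σ_{j<i} ((v_i · u_j) / (u_j · u_j)) · u_j.

Step by step this gives:
  u_1 = (-3, -2, 2)
  u_2 = (-36/17, 61/17, 7/17)
  u_3 = (40/149, 15/149, 75/149)

Orthogonality check:
  u_2 · u_1 = 0 (should be 0)
  u_3 · u_1 = 0 (should be 0)
  u_3 · u_2 = 0 (should be 0)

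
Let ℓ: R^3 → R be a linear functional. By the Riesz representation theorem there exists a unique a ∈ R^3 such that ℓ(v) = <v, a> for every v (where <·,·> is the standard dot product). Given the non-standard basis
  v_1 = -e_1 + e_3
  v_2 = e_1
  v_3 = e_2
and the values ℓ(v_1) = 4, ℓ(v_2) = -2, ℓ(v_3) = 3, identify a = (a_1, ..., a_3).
a = (-2, 3, 2)

Write a = (a_1, ..., a_3) in the standard basis. For each basis vector v_i, ℓ(v_i) = <v_i, a> is a linear equation in the a_j's. Collect the n equations into a matrix system V a = ℓ, where row i of V is v_i (expressed in the standard basis). Since V is invertible (lower-triangular with 1s on the diagonal, up to permutation), solve by back-substitution:
  V =
[[-1, 0, 1],
 [1, 0, 0],
 [0, 1, 0]]
  V a = (4, -2, 3)
Solving gives a = (-2, 3, 2).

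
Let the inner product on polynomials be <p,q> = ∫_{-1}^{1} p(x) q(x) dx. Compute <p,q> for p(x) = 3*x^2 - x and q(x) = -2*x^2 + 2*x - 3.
<p,q> = -146/15

Expand the product: p(x)·q(x) = -6*x^4 + 8*x^3 - 11*x^2 + 3*x.
∫_{-1}^{1} of each monomial x^k gives [2/(k+1) if k even, 0 if k odd]. Integrating term-by-term (or equivalently evaluating the antiderivative F(x) = -6*x^5/5 + 2*x^4 - 11*x^3/3 + 3*x^2/2 at the endpoints):
  F(1) − F(−1) = -41/30 − (251/30) = -146/15.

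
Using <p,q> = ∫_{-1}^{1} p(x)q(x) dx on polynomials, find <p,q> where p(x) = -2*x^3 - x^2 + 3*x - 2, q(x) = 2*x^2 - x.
<p,q> = -14/3

Expand the product: p(x)·q(x) = -4*x^5 + 7*x^3 - 7*x^2 + 2*x.
∫_{-1}^{1} of each monomial x^k gives [2/(k+1) if k even, 0 if k odd]. Integrating term-by-term (or equivalently evaluating the antiderivative F(x) = -2*x^6/3 + 7*x^4/4 - 7*x^3/3 + x^2 at the endpoints):
  F(1) − F(−1) = -1/4 − (53/12) = -14/3.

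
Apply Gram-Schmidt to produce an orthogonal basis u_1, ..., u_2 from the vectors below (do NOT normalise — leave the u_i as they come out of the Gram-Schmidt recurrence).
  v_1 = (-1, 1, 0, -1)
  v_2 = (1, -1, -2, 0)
Orthogonal basis:
  u_1 = (-1, 1, 0, -1)
  u_2 = (1/3, -1/3, -2, -2/3)

Apply the Gram-Schmidt recurrence
  u_1 = v_1
  u_i = v_i − Σ_{j<i} ((v_i · u_j) / (u_j · u_j)) · u_j.

Step by step this gives:
  u_1 = (-1, 1, 0, -1)
  u_2 = (1/3, -1/3, -2, -2/3)

Orthogonality check:
  u_2 · u_1 = 0 (should be 0)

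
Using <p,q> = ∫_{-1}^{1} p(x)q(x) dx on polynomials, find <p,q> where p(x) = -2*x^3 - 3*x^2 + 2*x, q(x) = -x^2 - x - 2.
<p,q> = 14/3

Expand the product: p(x)·q(x) = 2*x^5 + 5*x^4 + 5*x^3 + 4*x^2 - 4*x.
∫_{-1}^{1} of each monomial x^k gives [2/(k+1) if k even, 0 if k odd]. Integrating term-by-term (or equivalently evaluating the antiderivative F(x) = x^6/3 + x^5 + 5*x^4/4 + 4*x^3/3 - 2*x^2 at the endpoints):
  F(1) − F(−1) = 23/12 − (-11/4) = 14/3.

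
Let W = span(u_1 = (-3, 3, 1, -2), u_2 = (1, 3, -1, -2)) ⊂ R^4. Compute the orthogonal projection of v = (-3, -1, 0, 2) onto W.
proj_W(v) = (-76/33, -16/11, 46/33, 32/33)

Set up U = [u_1 | ... | u_2] ∈ R^(4×2). The projector onto W = col(U) is P = U (U^T U)^(-1) U^T.
Compute U^T U =
  [23, 9]
  [9, 15],
and U^T v = (2, -10).
Solve U^T U · c = U^T v for the coefficients: c = (5/11, -31/33). The projection is proj_W(v) = U c.
Check: (v - proj_W(v)) · u_1 = 0  (should be 0).
Check: (v - proj_W(v)) · u_2 = 0  (should be 0).
Result: proj_W(v) = (-76/33, -16/11, 46/33, 32/33).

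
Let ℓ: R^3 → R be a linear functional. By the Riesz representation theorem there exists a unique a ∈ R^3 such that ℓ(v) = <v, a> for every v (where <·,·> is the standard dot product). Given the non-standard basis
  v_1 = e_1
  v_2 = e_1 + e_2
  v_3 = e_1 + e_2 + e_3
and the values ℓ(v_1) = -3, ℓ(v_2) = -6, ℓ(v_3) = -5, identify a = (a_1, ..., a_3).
a = (-3, -3, 1)

Write a = (a_1, ..., a_3) in the standard basis. For each basis vector v_i, ℓ(v_i) = <v_i, a> is a linear equation in the a_j's. Collect the n equations into a matrix system V a = ℓ, where row i of V is v_i (expressed in the standard basis). Since V is invertible (lower-triangular with 1s on the diagonal, up to permutation), solve by back-substitution:
  V =
[[1, 0, 0],
 [1, 1, 0],
 [1, 1, 1]]
  V a = (-3, -6, -5)
Solving gives a = (-3, -3, 1).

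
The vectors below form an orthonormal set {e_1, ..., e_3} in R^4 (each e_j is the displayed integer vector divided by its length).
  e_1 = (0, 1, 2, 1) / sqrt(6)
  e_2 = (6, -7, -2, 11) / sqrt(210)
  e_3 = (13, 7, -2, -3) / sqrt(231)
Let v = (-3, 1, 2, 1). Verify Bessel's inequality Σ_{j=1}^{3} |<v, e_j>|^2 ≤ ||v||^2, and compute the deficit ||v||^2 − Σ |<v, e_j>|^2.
Σ |<v, e_j>|^2 = 777/55; ||v||^2 = 15; deficit = 48/55

Write each e_j = u_j / sqrt(<u_j, u_j>) where u_j is the displayed integer vector. Then <v, e_j> = <v, u_j> / sqrt(<u_j, u_j>), so |<v, e_j>|^2 = <v, u_j>^2 / <u_j, u_j>.
Coefficients: <v, e_1> = 6/sqrt(6), <v, e_2> = -18/sqrt(210), <v, e_3> = -39/sqrt(231).
Square and sum: Σ |<v, e_j>|^2 = 777/55.
Compute ||v||^2 = v·v = 15.
Deficit = 15 − 777/55 = 48/55 ≥ 0, confirming Bessel's inequality. (The deficit equals ||v − Σ <v,e_j> e_j||^2, the squared distance from v to span{e_j}.)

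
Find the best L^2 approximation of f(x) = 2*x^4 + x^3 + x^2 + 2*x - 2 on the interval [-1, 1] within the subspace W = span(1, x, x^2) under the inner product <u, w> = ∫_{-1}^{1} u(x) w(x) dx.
g(x) = 19*x^2/7 + 13*x/5 - 76/35

The best approximation g ∈ W is the orthogonal projection of f onto W. Writing g = a_0 + a_1 x + a_2 x^2, the coefficients solve the normal equations G · a = b where
  G_{ij} = <φ_i, φ_j> and b_i = <f, φ_i>, with φ_0 = 1, φ_1 = x, φ_2 = x^2.
G =
  [2, 0, 2/3]
  [0, 2/3, 0]
  [2/3, 0, 2/5],
b = (-38/15, 26/15, -38/105).
Solving gives a_0 = -76/35, a_1 = 13/5, a_2 = 19/7, so
  g(x) = 19*x^2/7 + 13*x/5 - 76/35.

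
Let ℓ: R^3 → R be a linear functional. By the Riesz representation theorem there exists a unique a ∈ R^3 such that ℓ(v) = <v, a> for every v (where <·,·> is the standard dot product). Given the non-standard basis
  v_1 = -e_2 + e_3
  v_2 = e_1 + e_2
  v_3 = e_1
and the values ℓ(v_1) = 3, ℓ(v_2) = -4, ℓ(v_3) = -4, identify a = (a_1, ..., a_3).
a = (-4, 0, 3)

Write a = (a_1, ..., a_3) in the standard basis. For each basis vector v_i, ℓ(v_i) = <v_i, a> is a linear equation in the a_j's. Collect the n equations into a matrix system V a = ℓ, where row i of V is v_i (expressed in the standard basis). Since V is invertible (lower-triangular with 1s on the diagonal, up to permutation), solve by back-substitution:
  V =
[[0, -1, 1],
 [1, 1, 0],
 [1, 0, 0]]
  V a = (3, -4, -4)
Solving gives a = (-4, 0, 3).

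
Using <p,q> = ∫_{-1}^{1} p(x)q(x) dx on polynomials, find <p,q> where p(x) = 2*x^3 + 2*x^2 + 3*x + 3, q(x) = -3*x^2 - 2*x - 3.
<p,q> = -36

Expand the product: p(x)·q(x) = -6*x^5 - 10*x^4 - 19*x^3 - 21*x^2 - 15*x - 9.
∫_{-1}^{1} of each monomial x^k gives [2/(k+1) if k even, 0 if k odd]. Integrating term-by-term (or equivalently evaluating the antiderivative F(x) = -x^6 - 2*x^5 - 19*x^4/4 - 7*x^3 - 15*x^2/2 - 9*x at the endpoints):
  F(1) − F(−1) = -125/4 − (19/4) = -36.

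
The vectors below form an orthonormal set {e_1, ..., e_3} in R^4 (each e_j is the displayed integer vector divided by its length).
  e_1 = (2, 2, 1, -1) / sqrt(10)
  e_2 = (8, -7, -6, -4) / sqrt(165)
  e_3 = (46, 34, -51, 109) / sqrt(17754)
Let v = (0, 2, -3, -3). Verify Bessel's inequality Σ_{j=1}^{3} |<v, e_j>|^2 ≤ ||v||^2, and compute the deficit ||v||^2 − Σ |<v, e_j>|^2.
Σ |<v, e_j>|^2 = 1018/269; ||v||^2 = 22; deficit = 4900/269

Write each e_j = u_j / sqrt(<u_j, u_j>) where u_j is the displayed integer vector. Then <v, e_j> = <v, u_j> / sqrt(<u_j, u_j>), so |<v, e_j>|^2 = <v, u_j>^2 / <u_j, u_j>.
Coefficients: <v, e_1> = 4/sqrt(10), <v, e_2> = 16/sqrt(165), <v, e_3> = -106/sqrt(17754).
Square and sum: Σ |<v, e_j>|^2 = 1018/269.
Compute ||v||^2 = v·v = 22.
Deficit = 22 − 1018/269 = 4900/269 ≥ 0, confirming Bessel's inequality. (The deficit equals ||v − Σ <v,e_j> e_j||^2, the squared distance from v to span{e_j}.)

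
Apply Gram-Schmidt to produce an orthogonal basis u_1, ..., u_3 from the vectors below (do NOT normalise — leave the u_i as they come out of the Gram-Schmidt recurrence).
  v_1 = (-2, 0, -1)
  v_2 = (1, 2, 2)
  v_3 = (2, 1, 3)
Orthogonal basis:
  u_1 = (-2, 0, -1)
  u_2 = (-3/5, 2, 6/5)
  u_3 = (-10/29, -15/29, 20/29)

Apply the Gram-Schmidt recurrence
  u_1 = v_1
  u_i = v_i − Σ_{j<i} ((v_i · u_j) / (u_j · u_j)) · u_j.

Step by step this gives:
  u_1 = (-2, 0, -1)
  u_2 = (-3/5, 2, 6/5)
  u_3 = (-10/29, -15/29, 20/29)

Orthogonality check:
  u_2 · u_1 = 0 (should be 0)
  u_3 · u_1 = 0 (should be 0)
  u_3 · u_2 = 0 (should be 0)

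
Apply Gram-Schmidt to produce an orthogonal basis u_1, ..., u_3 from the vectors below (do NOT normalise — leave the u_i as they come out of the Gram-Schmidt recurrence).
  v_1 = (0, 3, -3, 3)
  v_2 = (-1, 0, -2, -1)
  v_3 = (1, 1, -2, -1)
Orthogonal basis:
  u_1 = (0, 3, -3, 3)
  u_2 = (-1, -1/3, -5/3, -4/3)
  u_3 = (27/17, 9/17, -6/17, -15/17)

Apply the Gram-Schmidt recurrence
  u_1 = v_1
  u_i = v_i − Σ_{j<i} ((v_i · u_j) / (u_j · u_j)) · u_j.

Step by step this gives:
  u_1 = (0, 3, -3, 3)
  u_2 = (-1, -1/3, -5/3, -4/3)
  u_3 = (27/17, 9/17, -6/17, -15/17)

Orthogonality check:
  u_2 · u_1 = 0 (should be 0)
  u_3 · u_1 = 0 (should be 0)
  u_3 · u_2 = 0 (should be 0)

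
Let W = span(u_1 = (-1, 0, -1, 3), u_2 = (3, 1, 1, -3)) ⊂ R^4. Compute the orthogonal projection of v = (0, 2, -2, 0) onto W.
proj_W(v) = (38/51, 26/51, -14/51, 14/17)

Set up U = [u_1 | ... | u_2] ∈ R^(4×2). The projector onto W = col(U) is P = U (U^T U)^(-1) U^T.
Compute U^T U =
  [11, -13]
  [-13, 20],
and U^T v = (2, 0).
Solve U^T U · c = U^T v for the coefficients: c = (40/51, 26/51). The projection is proj_W(v) = U c.
Check: (v - proj_W(v)) · u_1 = 0  (should be 0).
Check: (v - proj_W(v)) · u_2 = 0  (should be 0).
Result: proj_W(v) = (38/51, 26/51, -14/51, 14/17).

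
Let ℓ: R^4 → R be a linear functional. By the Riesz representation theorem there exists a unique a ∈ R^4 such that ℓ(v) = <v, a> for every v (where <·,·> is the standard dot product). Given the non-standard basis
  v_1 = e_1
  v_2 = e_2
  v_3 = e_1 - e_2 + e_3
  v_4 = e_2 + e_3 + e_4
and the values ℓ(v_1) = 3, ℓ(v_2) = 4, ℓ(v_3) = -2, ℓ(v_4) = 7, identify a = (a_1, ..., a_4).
a = (3, 4, -1, 4)

Write a = (a_1, ..., a_4) in the standard basis. For each basis vector v_i, ℓ(v_i) = <v_i, a> is a linear equation in the a_j's. Collect the n equations into a matrix system V a = ℓ, where row i of V is v_i (expressed in the standard basis). Since V is invertible (lower-triangular with 1s on the diagonal, up to permutation), solve by back-substitution:
  V =
[[1, 0, 0, 0],
 [0, 1, 0, 0],
 [1, -1, 1, 0],
 [0, 1, 1, 1]]
  V a = (3, 4, -2, 7)
Solving gives a = (3, 4, -1, 4).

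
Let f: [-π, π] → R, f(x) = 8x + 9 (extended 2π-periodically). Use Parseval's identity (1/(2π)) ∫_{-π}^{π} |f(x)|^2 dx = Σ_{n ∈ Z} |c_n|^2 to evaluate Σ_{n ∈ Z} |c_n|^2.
Σ |c_n|^2 = 64π^2/3 + 81

Expand and integrate term by term over [-π, π]:
  ∫ (8x)^2 dx = 64·(2π^3/3); ∫ 2·8·(9)·x dx = 0 (odd integrand); ∫ 9^2 dx = 81·2π.
So (1/(2π)) ∫_{-π}^{π} (8x + 9)^2 dx = 64π^2/3 + 81 = 64π^2/3 + 81.
Parseval ⇒ Σ |c_n|^2 = 64π^2/3 + 81.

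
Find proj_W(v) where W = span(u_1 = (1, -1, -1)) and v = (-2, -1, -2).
proj_W(v) = (1/3, -1/3, -1/3)

Set up U = [u_1 | ... | u_1] ∈ R^(3×1). The projector onto W = col(U) is P = U (U^T U)^(-1) U^T.
Compute U^T U =
  [3],
and U^T v = (1).
Solve U^T U · c = U^T v for the coefficients: c = (1/3). The projection is proj_W(v) = U c.
Check: (v - proj_W(v)) · u_1 = 0  (should be 0).
Result: proj_W(v) = (1/3, -1/3, -1/3).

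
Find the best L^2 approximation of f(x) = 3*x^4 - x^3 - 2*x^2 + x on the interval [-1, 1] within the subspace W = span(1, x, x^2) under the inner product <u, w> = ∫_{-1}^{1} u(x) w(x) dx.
g(x) = 4*x^2/7 + 2*x/5 - 9/35

The best approximation g ∈ W is the orthogonal projection of f onto W. Writing g = a_0 + a_1 x + a_2 x^2, the coefficients solve the normal equations G · a = b where
  G_{ij} = <φ_i, φ_j> and b_i = <f, φ_i>, with φ_0 = 1, φ_1 = x, φ_2 = x^2.
G =
  [2, 0, 2/3]
  [0, 2/3, 0]
  [2/3, 0, 2/5],
b = (-2/15, 4/15, 2/35).
Solving gives a_0 = -9/35, a_1 = 2/5, a_2 = 4/7, so
  g(x) = 4*x^2/7 + 2*x/5 - 9/35.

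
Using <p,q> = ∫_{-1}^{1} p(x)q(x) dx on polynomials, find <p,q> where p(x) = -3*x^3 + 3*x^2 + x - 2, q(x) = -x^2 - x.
<p,q> = 2/3

Expand the product: p(x)·q(x) = 3*x^5 - 4*x^3 + x^2 + 2*x.
∫_{-1}^{1} of each monomial x^k gives [2/(k+1) if k even, 0 if k odd]. Integrating term-by-term (or equivalently evaluating the antiderivative F(x) = x^6/2 - x^4 + x^3/3 + x^2 at the endpoints):
  F(1) − F(−1) = 5/6 − (1/6) = 2/3.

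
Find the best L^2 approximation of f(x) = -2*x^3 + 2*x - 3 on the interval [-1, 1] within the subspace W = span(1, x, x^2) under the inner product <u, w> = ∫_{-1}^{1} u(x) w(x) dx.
g(x) = 4*x/5 - 3

The best approximation g ∈ W is the orthogonal projection of f onto W. Writing g = a_0 + a_1 x + a_2 x^2, the coefficients solve the normal equations G · a = b where
  G_{ij} = <φ_i, φ_j> and b_i = <f, φ_i>, with φ_0 = 1, φ_1 = x, φ_2 = x^2.
G =
  [2, 0, 2/3]
  [0, 2/3, 0]
  [2/3, 0, 2/5],
b = (-6, 8/15, -2).
Solving gives a_0 = -3, a_1 = 4/5, a_2 = 0, so
  g(x) = 4*x/5 - 3.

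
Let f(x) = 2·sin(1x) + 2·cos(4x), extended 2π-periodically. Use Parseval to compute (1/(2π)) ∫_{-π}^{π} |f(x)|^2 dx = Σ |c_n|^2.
Σ |c_n|^2 = 4

Expand |f|^2 and use orthogonality of {sin(nx), cos(mx)} on [-π, π]:
  ∫_{-π}^{π} sin(nx)^2 dx = π, ∫ cos(mx)^2 dx = π, and cross terms integrate to 0.
So ∫_{-π}^{π} f(x)^2 dx = 2^2 · π + 2^2 · π = (4 + 4)π.
Divide by 2π: (4 + 4)/2 = 4.
By Parseval, this equals Σ |c_n|^2.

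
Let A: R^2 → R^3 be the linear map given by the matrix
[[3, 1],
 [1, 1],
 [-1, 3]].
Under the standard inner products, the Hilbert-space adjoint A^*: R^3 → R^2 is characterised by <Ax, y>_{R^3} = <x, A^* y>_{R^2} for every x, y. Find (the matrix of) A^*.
A^* = A^T =
[[3, 1, -1],
 [1, 1, 3]]

For real matrices with standard dot products, the defining identity <Ax, y> = <x, A^* y> gives (Ax)^T y = x^T (A^*) y, i.e. x^T A^T y = x^T (A^*) y. Since this holds for all x, y, we must have A^* = A^T. Therefore
A^* =
[[3, 1, -1],
 [1, 1, 3]].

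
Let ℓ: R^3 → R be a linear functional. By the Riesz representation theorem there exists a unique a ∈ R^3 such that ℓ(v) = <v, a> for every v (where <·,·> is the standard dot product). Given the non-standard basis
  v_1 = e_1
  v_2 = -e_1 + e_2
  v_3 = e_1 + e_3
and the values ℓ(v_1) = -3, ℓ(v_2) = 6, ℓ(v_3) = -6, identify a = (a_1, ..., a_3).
a = (-3, 3, -3)

Write a = (a_1, ..., a_3) in the standard basis. For each basis vector v_i, ℓ(v_i) = <v_i, a> is a linear equation in the a_j's. Collect the n equations into a matrix system V a = ℓ, where row i of V is v_i (expressed in the standard basis). Since V is invertible (lower-triangular with 1s on the diagonal, up to permutation), solve by back-substitution:
  V =
[[1, 0, 0],
 [-1, 1, 0],
 [1, 0, 1]]
  V a = (-3, 6, -6)
Solving gives a = (-3, 3, -3).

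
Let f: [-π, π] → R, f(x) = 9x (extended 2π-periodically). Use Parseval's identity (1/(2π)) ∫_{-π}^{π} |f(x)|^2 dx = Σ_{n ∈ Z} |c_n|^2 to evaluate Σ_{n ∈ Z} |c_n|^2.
Σ |c_n|^2 = 27π^2

Expand and integrate term by term over [-π, π]:
  ∫ (9x)^2 dx = 81·(2π^3/3); ∫ 2·9·(0)·x dx = 0 (odd integrand); ∫ 0^2 dx = 0·2π.
So (1/(2π)) ∫_{-π}^{π} (9x)^2 dx = 81π^2/3 + 0 = 27π^2.
Parseval ⇒ Σ |c_n|^2 = 27π^2.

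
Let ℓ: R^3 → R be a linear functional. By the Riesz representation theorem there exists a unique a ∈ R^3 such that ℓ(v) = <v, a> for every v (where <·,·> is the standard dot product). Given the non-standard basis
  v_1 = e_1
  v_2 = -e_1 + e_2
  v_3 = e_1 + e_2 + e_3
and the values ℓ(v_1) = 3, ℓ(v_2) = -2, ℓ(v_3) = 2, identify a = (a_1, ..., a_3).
a = (3, 1, -2)

Write a = (a_1, ..., a_3) in the standard basis. For each basis vector v_i, ℓ(v_i) = <v_i, a> is a linear equation in the a_j's. Collect the n equations into a matrix system V a = ℓ, where row i of V is v_i (expressed in the standard basis). Since V is invertible (lower-triangular with 1s on the diagonal, up to permutation), solve by back-substitution:
  V =
[[1, 0, 0],
 [-1, 1, 0],
 [1, 1, 1]]
  V a = (3, -2, 2)
Solving gives a = (3, 1, -2).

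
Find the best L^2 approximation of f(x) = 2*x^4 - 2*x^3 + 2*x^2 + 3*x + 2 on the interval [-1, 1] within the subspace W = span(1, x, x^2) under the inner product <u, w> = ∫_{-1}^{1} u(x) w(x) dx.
g(x) = 26*x^2/7 + 9*x/5 + 64/35

The best approximation g ∈ W is the orthogonal projection of f onto W. Writing g = a_0 + a_1 x + a_2 x^2, the coefficients solve the normal equations G · a = b where
  G_{ij} = <φ_i, φ_j> and b_i = <f, φ_i>, with φ_0 = 1, φ_1 = x, φ_2 = x^2.
G =
  [2, 0, 2/3]
  [0, 2/3, 0]
  [2/3, 0, 2/5],
b = (92/15, 6/5, 284/105).
Solving gives a_0 = 64/35, a_1 = 9/5, a_2 = 26/7, so
  g(x) = 26*x^2/7 + 9*x/5 + 64/35.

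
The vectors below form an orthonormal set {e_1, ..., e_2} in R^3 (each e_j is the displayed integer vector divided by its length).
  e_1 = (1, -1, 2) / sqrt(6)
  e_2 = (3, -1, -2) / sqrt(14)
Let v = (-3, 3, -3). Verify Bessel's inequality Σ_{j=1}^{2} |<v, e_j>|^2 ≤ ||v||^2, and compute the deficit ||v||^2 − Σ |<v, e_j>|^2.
Σ |<v, e_j>|^2 = 186/7; ||v||^2 = 27; deficit = 3/7

Write each e_j = u_j / sqrt(<u_j, u_j>) where u_j is the displayed integer vector. Then <v, e_j> = <v, u_j> / sqrt(<u_j, u_j>), so |<v, e_j>|^2 = <v, u_j>^2 / <u_j, u_j>.
Coefficients: <v, e_1> = -12/sqrt(6), <v, e_2> = -6/sqrt(14).
Square and sum: Σ |<v, e_j>|^2 = 186/7.
Compute ||v||^2 = v·v = 27.
Deficit = 27 − 186/7 = 3/7 ≥ 0, confirming Bessel's inequality. (The deficit equals ||v − Σ <v,e_j> e_j||^2, the squared distance from v to span{e_j}.)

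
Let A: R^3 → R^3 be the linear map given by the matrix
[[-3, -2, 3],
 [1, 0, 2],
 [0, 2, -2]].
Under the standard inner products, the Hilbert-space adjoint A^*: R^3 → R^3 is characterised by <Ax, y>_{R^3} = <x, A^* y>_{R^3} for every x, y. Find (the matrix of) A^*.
A^* = A^T =
[[-3, 1, 0],
 [-2, 0, 2],
 [3, 2, -2]]

For real matrices with standard dot products, the defining identity <Ax, y> = <x, A^* y> gives (Ax)^T y = x^T (A^*) y, i.e. x^T A^T y = x^T (A^*) y. Since this holds for all x, y, we must have A^* = A^T. Therefore
A^* =
[[-3, 1, 0],
 [-2, 0, 2],
 [3, 2, -2]].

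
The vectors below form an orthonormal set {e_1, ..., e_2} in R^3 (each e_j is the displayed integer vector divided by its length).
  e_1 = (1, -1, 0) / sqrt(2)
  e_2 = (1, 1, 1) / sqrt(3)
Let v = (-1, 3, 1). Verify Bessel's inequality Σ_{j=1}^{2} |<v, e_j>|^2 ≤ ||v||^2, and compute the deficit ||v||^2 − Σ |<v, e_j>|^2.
Σ |<v, e_j>|^2 = 11; ||v||^2 = 11; deficit = 0

Write each e_j = u_j / sqrt(<u_j, u_j>) where u_j is the displayed integer vector. Then <v, e_j> = <v, u_j> / sqrt(<u_j, u_j>), so |<v, e_j>|^2 = <v, u_j>^2 / <u_j, u_j>.
Coefficients: <v, e_1> = -4/sqrt(2), <v, e_2> = 3/sqrt(3).
Square and sum: Σ |<v, e_j>|^2 = 11.
Compute ||v||^2 = v·v = 11.
Deficit = 11 − 11 = 0 ≥ 0, confirming Bessel's inequality. (The deficit equals ||v − Σ <v,e_j> e_j||^2, the squared distance from v to span{e_j}.)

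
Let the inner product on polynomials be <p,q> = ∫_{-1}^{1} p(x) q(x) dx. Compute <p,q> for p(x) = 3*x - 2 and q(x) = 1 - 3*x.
<p,q> = -10

Expand the product: p(x)·q(x) = -9*x^2 + 9*x - 2.
∫_{-1}^{1} of each monomial x^k gives [2/(k+1) if k even, 0 if k odd]. Integrating term-by-term (or equivalently evaluating the antiderivative F(x) = -3*x^3 + 9*x^2/2 - 2*x at the endpoints):
  F(1) − F(−1) = -1/2 − (19/2) = -10.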